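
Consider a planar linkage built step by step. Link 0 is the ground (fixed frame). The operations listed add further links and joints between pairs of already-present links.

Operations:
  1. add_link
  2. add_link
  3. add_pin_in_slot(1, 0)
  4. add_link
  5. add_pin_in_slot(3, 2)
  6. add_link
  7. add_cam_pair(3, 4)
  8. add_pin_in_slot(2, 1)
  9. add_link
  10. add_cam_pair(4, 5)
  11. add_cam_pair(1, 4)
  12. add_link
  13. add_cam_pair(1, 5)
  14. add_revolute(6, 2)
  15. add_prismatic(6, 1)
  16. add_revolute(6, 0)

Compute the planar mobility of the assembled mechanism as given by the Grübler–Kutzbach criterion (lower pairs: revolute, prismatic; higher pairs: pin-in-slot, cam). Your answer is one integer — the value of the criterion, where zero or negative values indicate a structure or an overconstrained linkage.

link 0 = ground. State L|J1|J2 = 1|0|0
+link1  2|0|0
+link2  3|0|0
PS(1,0) f=2→J2  3|0|1
+link3  4|0|1
PS(3,2) f=2→J2  4|0|2
+link4  5|0|2
C(3,4) f=2→J2  5|0|3
PS(2,1) f=2→J2  5|0|4
+link5  6|0|4
C(4,5) f=2→J2  6|0|5
C(1,4) f=2→J2  6|0|6
+link6  7|0|6
C(1,5) f=2→J2  7|0|7
R(6,2) f=1→J1  7|1|7
P(6,1) f=1→J1  7|2|7
R(6,0) f=1→J1  7|3|7
M = 3(7−1)−2·3−7 = 18−6−7 = 5

M = 5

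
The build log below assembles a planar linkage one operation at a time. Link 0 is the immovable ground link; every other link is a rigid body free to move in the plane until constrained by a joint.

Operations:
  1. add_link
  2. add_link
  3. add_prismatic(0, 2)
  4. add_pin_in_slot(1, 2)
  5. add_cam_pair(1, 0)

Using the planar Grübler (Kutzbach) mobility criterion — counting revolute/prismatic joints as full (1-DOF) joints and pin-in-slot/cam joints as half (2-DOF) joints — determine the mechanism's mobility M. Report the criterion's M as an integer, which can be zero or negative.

M = 2

L=1 J1=0 J2=0
add link → L=2 J1=0 J2=0
add link → L=3 J1=0 J2=0
P@0,2 dof=1 J1 → L=3 J1=1 J2=0
PS@1,2 dof=2 J2 → L=3 J1=1 J2=1
C@1,0 dof=2 J2 → L=3 J1=1 J2=2
M=3(L−1)−2J1−J2=3·2−2·1−2=2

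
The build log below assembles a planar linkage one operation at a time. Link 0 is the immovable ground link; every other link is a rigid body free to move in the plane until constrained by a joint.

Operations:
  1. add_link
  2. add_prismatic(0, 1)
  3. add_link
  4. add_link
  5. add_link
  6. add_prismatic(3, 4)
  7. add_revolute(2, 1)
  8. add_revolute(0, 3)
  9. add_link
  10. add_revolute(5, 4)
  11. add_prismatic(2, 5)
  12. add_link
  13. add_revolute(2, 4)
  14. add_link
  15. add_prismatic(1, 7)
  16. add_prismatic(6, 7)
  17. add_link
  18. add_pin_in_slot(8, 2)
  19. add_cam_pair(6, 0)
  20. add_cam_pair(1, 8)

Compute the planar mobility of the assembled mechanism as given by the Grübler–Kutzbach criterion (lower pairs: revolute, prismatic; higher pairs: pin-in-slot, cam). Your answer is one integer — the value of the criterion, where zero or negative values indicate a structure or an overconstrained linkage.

link 0 = ground. State L|J1|J2 = 1|0|0
+link1  2|0|0
P(0,1) f=1→J1  2|1|0
+link2  3|1|0
+link3  4|1|0
+link4  5|1|0
P(3,4) f=1→J1  5|2|0
R(2,1) f=1→J1  5|3|0
R(0,3) f=1→J1  5|4|0
+link5  6|4|0
R(5,4) f=1→J1  6|5|0
P(2,5) f=1→J1  6|6|0
+link6  7|6|0
R(2,4) f=1→J1  7|7|0
+link7  8|7|0
P(1,7) f=1→J1  8|8|0
P(6,7) f=1→J1  8|9|0
+link8  9|9|0
PS(8,2) f=2→J2  9|9|1
C(6,0) f=2→J2  9|9|2
C(1,8) f=2→J2  9|9|3
M = 3(9−1)−2·9−3 = 24−18−3 = 3

M = 3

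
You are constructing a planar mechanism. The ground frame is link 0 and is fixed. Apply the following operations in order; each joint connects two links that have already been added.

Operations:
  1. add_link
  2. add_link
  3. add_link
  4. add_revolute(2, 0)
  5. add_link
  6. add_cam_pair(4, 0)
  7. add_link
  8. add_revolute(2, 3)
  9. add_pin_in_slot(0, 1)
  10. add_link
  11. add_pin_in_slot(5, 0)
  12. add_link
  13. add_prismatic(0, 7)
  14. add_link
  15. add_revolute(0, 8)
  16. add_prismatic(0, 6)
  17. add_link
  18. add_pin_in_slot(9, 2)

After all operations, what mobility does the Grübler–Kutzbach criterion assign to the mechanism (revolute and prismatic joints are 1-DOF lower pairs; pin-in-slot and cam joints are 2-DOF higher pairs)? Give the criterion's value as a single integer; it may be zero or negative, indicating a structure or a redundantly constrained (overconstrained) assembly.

M = 13

ground; <1,0,0>
#1 <2,0,0>
#2 <3,0,0>
#3 <4,0,0>
R:2↔0 J1 <4,1,0>
#4 <5,1,0>
C:4↔0 J2 <5,1,1>
#5 <6,1,1>
R:2↔3 J1 <6,2,1>
PS:0↔1 J2 <6,2,2>
#6 <7,2,2>
PS:5↔0 J2 <7,2,3>
#7 <8,2,3>
P:0↔7 J1 <8,3,3>
#8 <9,3,3>
R:0↔8 J1 <9,4,3>
P:0↔6 J1 <9,5,3>
#9 <10,5,3>
PS:9↔2 J2 <10,5,4>
3×9 − 2×5 − 1×4 = 13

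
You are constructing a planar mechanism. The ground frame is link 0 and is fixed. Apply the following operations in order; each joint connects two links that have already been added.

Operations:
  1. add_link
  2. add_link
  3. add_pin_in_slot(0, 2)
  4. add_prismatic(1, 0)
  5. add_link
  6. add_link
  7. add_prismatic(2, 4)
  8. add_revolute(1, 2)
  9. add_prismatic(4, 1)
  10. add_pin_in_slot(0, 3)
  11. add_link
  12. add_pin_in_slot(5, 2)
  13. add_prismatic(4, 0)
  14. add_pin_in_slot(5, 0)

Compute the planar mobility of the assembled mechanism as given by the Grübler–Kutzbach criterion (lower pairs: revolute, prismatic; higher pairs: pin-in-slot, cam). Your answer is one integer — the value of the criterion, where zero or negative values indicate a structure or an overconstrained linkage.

M = 1

(L,J1,J2)=(1,0,0); link0 fixed
link1: (2,0,0)
link2: (3,0,0)
PS 0-2 [J2]: (3,0,1)
P 1-0 [J1]: (3,1,1)
link3: (4,1,1)
link4: (5,1,1)
P 2-4 [J1]: (5,2,1)
R 1-2 [J1]: (5,3,1)
P 4-1 [J1]: (5,4,1)
PS 0-3 [J2]: (5,4,2)
link5: (6,4,2)
PS 5-2 [J2]: (6,4,3)
P 4-0 [J1]: (6,5,3)
PS 5-0 [J2]: (6,5,4)
Grübler: 3·5 − 2·5 − 4 = 1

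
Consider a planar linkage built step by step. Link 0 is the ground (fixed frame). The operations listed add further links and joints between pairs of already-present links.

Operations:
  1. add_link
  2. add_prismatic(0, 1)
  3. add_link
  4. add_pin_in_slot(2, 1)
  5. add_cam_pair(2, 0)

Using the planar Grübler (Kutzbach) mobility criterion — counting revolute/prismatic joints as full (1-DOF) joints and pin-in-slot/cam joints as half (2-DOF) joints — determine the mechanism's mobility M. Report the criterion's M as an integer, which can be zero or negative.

M = 2

L=1 J1=0 J2=0
add link → L=2 J1=0 J2=0
P@0,1 dof=1 J1 → L=2 J1=1 J2=0
add link → L=3 J1=1 J2=0
PS@2,1 dof=2 J2 → L=3 J1=1 J2=1
C@2,0 dof=2 J2 → L=3 J1=1 J2=2
M=3(L−1)−2J1−J2=3·2−2·1−2=2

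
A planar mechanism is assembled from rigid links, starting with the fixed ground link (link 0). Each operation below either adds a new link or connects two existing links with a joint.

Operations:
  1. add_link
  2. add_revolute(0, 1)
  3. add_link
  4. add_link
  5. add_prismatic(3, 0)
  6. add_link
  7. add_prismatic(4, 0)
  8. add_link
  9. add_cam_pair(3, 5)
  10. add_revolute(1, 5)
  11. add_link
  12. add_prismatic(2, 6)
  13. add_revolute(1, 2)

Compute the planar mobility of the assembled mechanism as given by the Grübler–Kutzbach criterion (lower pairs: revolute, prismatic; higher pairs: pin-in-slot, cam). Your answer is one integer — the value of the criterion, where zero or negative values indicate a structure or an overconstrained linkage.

M = 5

[1;0;0] (link 0 is ground)
L+ [2;0;0]
R(0,1)∈J1 [2;1;0]
L+ [3;1;0]
L+ [4;1;0]
P(3,0)∈J1 [4;2;0]
L+ [5;2;0]
P(4,0)∈J1 [5;3;0]
L+ [6;3;0]
C(3,5)∈J2 [6;3;1]
R(1,5)∈J1 [6;4;1]
L+ [7;4;1]
P(2,6)∈J1 [7;5;1]
R(1,2)∈J1 [7;6;1]
mobility = 18 − 12 − 1 = 5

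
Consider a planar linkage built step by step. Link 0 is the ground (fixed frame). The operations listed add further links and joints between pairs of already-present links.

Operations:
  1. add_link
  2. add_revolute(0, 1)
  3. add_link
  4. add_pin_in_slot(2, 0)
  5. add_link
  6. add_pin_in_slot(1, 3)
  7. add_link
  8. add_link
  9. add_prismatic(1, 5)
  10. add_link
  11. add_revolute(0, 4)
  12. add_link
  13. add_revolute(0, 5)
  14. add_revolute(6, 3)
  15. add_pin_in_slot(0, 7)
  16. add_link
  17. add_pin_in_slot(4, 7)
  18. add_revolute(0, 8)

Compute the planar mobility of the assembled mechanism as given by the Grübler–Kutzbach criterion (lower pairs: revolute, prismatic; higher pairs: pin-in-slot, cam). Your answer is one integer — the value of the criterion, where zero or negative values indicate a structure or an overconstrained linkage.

M = 8

(L,J1,J2)=(1,0,0); link0 fixed
link1: (2,0,0)
R 0-1 [J1]: (2,1,0)
link2: (3,1,0)
PS 2-0 [J2]: (3,1,1)
link3: (4,1,1)
PS 1-3 [J2]: (4,1,2)
link4: (5,1,2)
link5: (6,1,2)
P 1-5 [J1]: (6,2,2)
link6: (7,2,2)
R 0-4 [J1]: (7,3,2)
link7: (8,3,2)
R 0-5 [J1]: (8,4,2)
R 6-3 [J1]: (8,5,2)
PS 0-7 [J2]: (8,5,3)
link8: (9,5,3)
PS 4-7 [J2]: (9,5,4)
R 0-8 [J1]: (9,6,4)
Grübler: 3·8 − 2·6 − 4 = 8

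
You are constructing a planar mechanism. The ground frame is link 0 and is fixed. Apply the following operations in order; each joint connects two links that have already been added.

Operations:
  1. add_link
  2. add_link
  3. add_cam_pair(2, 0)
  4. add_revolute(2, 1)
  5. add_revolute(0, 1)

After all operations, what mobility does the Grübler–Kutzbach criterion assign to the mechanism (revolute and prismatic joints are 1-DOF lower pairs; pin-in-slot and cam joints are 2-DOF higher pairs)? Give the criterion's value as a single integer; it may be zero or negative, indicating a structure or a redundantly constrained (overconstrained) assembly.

L=1 J1=0 J2=0
add link → L=2 J1=0 J2=0
add link → L=3 J1=0 J2=0
C@2,0 dof=2 J2 → L=3 J1=0 J2=1
R@2,1 dof=1 J1 → L=3 J1=1 J2=1
R@0,1 dof=1 J1 → L=3 J1=2 J2=1
M=3(L−1)−2J1−J2=3·2−2·2−1=1

M = 1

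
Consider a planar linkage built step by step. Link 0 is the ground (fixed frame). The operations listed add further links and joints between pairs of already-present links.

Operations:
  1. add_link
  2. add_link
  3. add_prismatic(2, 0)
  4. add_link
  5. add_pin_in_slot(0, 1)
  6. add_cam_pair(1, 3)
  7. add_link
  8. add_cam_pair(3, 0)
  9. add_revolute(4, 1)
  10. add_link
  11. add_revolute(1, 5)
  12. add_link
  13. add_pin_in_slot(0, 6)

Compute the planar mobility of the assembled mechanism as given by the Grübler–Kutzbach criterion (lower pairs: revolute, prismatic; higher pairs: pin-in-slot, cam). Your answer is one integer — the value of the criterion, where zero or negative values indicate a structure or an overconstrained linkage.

M = 8

ground; <1,0,0>
#1 <2,0,0>
#2 <3,0,0>
P:2↔0 J1 <3,1,0>
#3 <4,1,0>
PS:0↔1 J2 <4,1,1>
C:1↔3 J2 <4,1,2>
#4 <5,1,2>
C:3↔0 J2 <5,1,3>
R:4↔1 J1 <5,2,3>
#5 <6,2,3>
R:1↔5 J1 <6,3,3>
#6 <7,3,3>
PS:0↔6 J2 <7,3,4>
3×6 − 2×3 − 1×4 = 8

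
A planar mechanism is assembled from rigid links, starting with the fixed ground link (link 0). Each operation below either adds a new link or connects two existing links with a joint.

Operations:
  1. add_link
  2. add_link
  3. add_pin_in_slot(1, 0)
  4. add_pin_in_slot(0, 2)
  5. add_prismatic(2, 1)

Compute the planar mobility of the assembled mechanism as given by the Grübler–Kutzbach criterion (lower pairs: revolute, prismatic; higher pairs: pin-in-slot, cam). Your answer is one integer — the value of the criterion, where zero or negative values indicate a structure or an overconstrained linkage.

L=1 J1=0 J2=0
add link → L=2 J1=0 J2=0
add link → L=3 J1=0 J2=0
PS@1,0 dof=2 J2 → L=3 J1=0 J2=1
PS@0,2 dof=2 J2 → L=3 J1=0 J2=2
P@2,1 dof=1 J1 → L=3 J1=1 J2=2
M=3(L−1)−2J1−J2=3·2−2·1−2=2

M = 2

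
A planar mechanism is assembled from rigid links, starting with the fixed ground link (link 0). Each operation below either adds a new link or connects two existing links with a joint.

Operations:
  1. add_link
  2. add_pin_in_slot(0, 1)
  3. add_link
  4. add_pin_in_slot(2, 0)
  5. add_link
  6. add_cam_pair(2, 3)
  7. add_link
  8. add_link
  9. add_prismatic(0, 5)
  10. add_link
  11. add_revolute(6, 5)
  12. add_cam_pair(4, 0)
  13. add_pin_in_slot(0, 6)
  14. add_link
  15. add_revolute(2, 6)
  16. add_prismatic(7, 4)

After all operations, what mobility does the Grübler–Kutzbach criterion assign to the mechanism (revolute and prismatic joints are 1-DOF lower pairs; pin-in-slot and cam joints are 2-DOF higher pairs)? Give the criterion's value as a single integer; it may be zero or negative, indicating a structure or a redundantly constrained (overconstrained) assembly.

L=1 J1=0 J2=0
add link → L=2 J1=0 J2=0
PS@0,1 dof=2 J2 → L=2 J1=0 J2=1
add link → L=3 J1=0 J2=1
PS@2,0 dof=2 J2 → L=3 J1=0 J2=2
add link → L=4 J1=0 J2=2
C@2,3 dof=2 J2 → L=4 J1=0 J2=3
add link → L=5 J1=0 J2=3
add link → L=6 J1=0 J2=3
P@0,5 dof=1 J1 → L=6 J1=1 J2=3
add link → L=7 J1=1 J2=3
R@6,5 dof=1 J1 → L=7 J1=2 J2=3
C@4,0 dof=2 J2 → L=7 J1=2 J2=4
PS@0,6 dof=2 J2 → L=7 J1=2 J2=5
add link → L=8 J1=2 J2=5
R@2,6 dof=1 J1 → L=8 J1=3 J2=5
P@7,4 dof=1 J1 → L=8 J1=4 J2=5
M=3(L−1)−2J1−J2=3·7−2·4−5=8

M = 8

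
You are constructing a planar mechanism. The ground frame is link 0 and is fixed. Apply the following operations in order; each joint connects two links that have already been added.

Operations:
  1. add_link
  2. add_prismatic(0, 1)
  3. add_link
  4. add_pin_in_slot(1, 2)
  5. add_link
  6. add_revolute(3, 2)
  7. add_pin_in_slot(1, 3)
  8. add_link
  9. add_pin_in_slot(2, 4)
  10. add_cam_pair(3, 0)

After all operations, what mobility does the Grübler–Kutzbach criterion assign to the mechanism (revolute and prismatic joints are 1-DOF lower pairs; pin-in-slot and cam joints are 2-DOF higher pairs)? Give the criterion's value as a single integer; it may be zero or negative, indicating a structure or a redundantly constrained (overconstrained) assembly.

L=1 J1=0 J2=0
add link → L=2 J1=0 J2=0
P@0,1 dof=1 J1 → L=2 J1=1 J2=0
add link → L=3 J1=1 J2=0
PS@1,2 dof=2 J2 → L=3 J1=1 J2=1
add link → L=4 J1=1 J2=1
R@3,2 dof=1 J1 → L=4 J1=2 J2=1
PS@1,3 dof=2 J2 → L=4 J1=2 J2=2
add link → L=5 J1=2 J2=2
PS@2,4 dof=2 J2 → L=5 J1=2 J2=3
C@3,0 dof=2 J2 → L=5 J1=2 J2=4
M=3(L−1)−2J1−J2=3·4−2·2−4=4

M = 4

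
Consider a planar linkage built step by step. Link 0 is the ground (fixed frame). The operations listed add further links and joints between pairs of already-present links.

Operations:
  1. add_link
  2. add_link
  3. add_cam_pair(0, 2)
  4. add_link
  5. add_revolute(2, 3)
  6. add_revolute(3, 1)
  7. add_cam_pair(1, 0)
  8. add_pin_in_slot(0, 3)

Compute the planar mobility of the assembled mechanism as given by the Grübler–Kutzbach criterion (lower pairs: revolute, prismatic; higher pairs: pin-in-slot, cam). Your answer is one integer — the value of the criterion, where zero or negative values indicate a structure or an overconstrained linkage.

M = 2

ground; <1,0,0>
#1 <2,0,0>
#2 <3,0,0>
C:0↔2 J2 <3,0,1>
#3 <4,0,1>
R:2↔3 J1 <4,1,1>
R:3↔1 J1 <4,2,1>
C:1↔0 J2 <4,2,2>
PS:0↔3 J2 <4,2,3>
3×3 − 2×2 − 1×3 = 2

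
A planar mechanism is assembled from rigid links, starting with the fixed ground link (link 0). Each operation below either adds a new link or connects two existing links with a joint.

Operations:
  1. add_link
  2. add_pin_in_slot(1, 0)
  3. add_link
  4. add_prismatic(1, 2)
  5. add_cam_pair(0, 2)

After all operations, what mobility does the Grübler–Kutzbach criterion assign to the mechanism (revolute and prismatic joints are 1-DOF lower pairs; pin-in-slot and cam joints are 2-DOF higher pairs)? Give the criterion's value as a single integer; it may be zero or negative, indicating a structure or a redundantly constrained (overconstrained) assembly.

L=1 J1=0 J2=0
add link → L=2 J1=0 J2=0
PS@1,0 dof=2 J2 → L=2 J1=0 J2=1
add link → L=3 J1=0 J2=1
P@1,2 dof=1 J1 → L=3 J1=1 J2=1
C@0,2 dof=2 J2 → L=3 J1=1 J2=2
M=3(L−1)−2J1−J2=3·2−2·1−2=2

M = 2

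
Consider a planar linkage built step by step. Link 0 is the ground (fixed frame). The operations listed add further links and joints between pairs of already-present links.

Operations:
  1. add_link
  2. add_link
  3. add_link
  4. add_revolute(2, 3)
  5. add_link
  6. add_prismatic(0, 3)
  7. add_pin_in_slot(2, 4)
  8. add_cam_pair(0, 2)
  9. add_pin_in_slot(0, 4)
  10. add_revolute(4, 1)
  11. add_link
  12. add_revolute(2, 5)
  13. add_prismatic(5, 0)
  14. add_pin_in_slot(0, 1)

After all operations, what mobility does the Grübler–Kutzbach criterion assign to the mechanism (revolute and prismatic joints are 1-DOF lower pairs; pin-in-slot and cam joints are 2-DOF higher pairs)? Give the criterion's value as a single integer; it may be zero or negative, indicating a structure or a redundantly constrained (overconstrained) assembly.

L=1 J1=0 J2=0
add link → L=2 J1=0 J2=0
add link → L=3 J1=0 J2=0
add link → L=4 J1=0 J2=0
R@2,3 dof=1 J1 → L=4 J1=1 J2=0
add link → L=5 J1=1 J2=0
P@0,3 dof=1 J1 → L=5 J1=2 J2=0
PS@2,4 dof=2 J2 → L=5 J1=2 J2=1
C@0,2 dof=2 J2 → L=5 J1=2 J2=2
PS@0,4 dof=2 J2 → L=5 J1=2 J2=3
R@4,1 dof=1 J1 → L=5 J1=3 J2=3
add link → L=6 J1=3 J2=3
R@2,5 dof=1 J1 → L=6 J1=4 J2=3
P@5,0 dof=1 J1 → L=6 J1=5 J2=3
PS@0,1 dof=2 J2 → L=6 J1=5 J2=4
M=3(L−1)−2J1−J2=3·5−2·5−4=1

M = 1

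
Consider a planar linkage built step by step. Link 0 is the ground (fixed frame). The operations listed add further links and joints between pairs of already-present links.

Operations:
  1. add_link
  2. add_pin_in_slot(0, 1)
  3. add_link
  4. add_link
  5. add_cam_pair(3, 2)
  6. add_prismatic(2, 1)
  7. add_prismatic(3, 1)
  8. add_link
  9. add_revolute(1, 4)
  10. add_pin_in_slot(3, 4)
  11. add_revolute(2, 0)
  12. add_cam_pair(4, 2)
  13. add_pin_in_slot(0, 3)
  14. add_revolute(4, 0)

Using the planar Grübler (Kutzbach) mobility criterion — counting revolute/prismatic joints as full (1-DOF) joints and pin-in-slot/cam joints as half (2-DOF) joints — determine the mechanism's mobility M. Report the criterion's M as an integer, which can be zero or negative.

M = -3

L=1 J1=0 J2=0
add link → L=2 J1=0 J2=0
PS@0,1 dof=2 J2 → L=2 J1=0 J2=1
add link → L=3 J1=0 J2=1
add link → L=4 J1=0 J2=1
C@3,2 dof=2 J2 → L=4 J1=0 J2=2
P@2,1 dof=1 J1 → L=4 J1=1 J2=2
P@3,1 dof=1 J1 → L=4 J1=2 J2=2
add link → L=5 J1=2 J2=2
R@1,4 dof=1 J1 → L=5 J1=3 J2=2
PS@3,4 dof=2 J2 → L=5 J1=3 J2=3
R@2,0 dof=1 J1 → L=5 J1=4 J2=3
C@4,2 dof=2 J2 → L=5 J1=4 J2=4
PS@0,3 dof=2 J2 → L=5 J1=4 J2=5
R@4,0 dof=1 J1 → L=5 J1=5 J2=5
M=3(L−1)−2J1−J2=3·4−2·5−5=-3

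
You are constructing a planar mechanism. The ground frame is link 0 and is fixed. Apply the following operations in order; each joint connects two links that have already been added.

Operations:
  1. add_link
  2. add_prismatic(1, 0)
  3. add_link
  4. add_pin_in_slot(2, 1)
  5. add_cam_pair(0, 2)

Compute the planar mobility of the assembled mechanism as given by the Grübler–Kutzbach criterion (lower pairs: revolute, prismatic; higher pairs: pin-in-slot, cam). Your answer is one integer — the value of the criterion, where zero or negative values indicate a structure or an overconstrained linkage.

(L,J1,J2)=(1,0,0); link0 fixed
link1: (2,0,0)
P 1-0 [J1]: (2,1,0)
link2: (3,1,0)
PS 2-1 [J2]: (3,1,1)
C 0-2 [J2]: (3,1,2)
Grübler: 3·2 − 2·1 − 2 = 2

M = 2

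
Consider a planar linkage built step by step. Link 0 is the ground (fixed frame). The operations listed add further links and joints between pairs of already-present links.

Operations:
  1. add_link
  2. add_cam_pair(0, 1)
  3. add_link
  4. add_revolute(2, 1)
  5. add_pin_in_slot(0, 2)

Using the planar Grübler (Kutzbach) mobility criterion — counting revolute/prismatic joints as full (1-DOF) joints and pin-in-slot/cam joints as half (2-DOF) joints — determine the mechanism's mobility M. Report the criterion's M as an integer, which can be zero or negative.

M = 2

link 0 = ground. State L|J1|J2 = 1|0|0
+link1  2|0|0
C(0,1) f=2→J2  2|0|1
+link2  3|0|1
R(2,1) f=1→J1  3|1|1
PS(0,2) f=2→J2  3|1|2
M = 3(3−1)−2·1−2 = 6−2−2 = 2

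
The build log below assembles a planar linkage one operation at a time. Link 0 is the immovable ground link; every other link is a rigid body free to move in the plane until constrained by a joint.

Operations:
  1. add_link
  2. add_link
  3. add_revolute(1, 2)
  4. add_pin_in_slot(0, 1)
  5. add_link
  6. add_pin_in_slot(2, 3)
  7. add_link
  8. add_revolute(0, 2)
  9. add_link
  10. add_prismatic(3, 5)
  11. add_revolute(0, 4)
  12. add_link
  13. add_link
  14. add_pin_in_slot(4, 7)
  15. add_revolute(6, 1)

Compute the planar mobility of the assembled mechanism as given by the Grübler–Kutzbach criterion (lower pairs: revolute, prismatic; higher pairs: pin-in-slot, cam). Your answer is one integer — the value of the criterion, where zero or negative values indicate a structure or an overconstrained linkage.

[1;0;0] (link 0 is ground)
L+ [2;0;0]
L+ [3;0;0]
R(1,2)∈J1 [3;1;0]
PS(0,1)∈J2 [3;1;1]
L+ [4;1;1]
PS(2,3)∈J2 [4;1;2]
L+ [5;1;2]
R(0,2)∈J1 [5;2;2]
L+ [6;2;2]
P(3,5)∈J1 [6;3;2]
R(0,4)∈J1 [6;4;2]
L+ [7;4;2]
L+ [8;4;2]
PS(4,7)∈J2 [8;4;3]
R(6,1)∈J1 [8;5;3]
mobility = 21 − 10 − 3 = 8

M = 8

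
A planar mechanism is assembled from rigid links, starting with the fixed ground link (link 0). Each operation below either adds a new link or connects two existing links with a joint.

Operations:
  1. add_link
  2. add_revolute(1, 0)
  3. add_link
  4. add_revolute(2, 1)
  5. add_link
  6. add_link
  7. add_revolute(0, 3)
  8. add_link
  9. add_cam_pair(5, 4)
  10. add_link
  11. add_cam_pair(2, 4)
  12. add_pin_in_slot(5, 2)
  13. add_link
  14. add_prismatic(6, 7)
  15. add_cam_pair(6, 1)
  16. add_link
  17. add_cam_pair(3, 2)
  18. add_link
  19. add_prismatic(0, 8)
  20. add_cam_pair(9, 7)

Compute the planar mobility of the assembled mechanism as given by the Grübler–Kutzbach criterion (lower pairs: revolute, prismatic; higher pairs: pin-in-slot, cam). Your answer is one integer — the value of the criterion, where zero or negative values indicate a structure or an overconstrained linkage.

[1;0;0] (link 0 is ground)
L+ [2;0;0]
R(1,0)∈J1 [2;1;0]
L+ [3;1;0]
R(2,1)∈J1 [3;2;0]
L+ [4;2;0]
L+ [5;2;0]
R(0,3)∈J1 [5;3;0]
L+ [6;3;0]
C(5,4)∈J2 [6;3;1]
L+ [7;3;1]
C(2,4)∈J2 [7;3;2]
PS(5,2)∈J2 [7;3;3]
L+ [8;3;3]
P(6,7)∈J1 [8;4;3]
C(6,1)∈J2 [8;4;4]
L+ [9;4;4]
C(3,2)∈J2 [9;4;5]
L+ [10;4;5]
P(0,8)∈J1 [10;5;5]
C(9,7)∈J2 [10;5;6]
mobility = 27 − 10 − 6 = 11

M = 11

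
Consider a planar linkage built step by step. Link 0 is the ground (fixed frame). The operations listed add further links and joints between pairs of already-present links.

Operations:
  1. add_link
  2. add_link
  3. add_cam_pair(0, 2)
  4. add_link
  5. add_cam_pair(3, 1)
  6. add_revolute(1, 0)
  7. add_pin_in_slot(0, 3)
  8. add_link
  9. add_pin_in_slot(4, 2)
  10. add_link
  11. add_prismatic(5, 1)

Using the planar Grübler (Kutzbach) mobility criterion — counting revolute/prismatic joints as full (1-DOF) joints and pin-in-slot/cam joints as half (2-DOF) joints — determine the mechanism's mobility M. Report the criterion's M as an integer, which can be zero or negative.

ground; <1,0,0>
#1 <2,0,0>
#2 <3,0,0>
C:0↔2 J2 <3,0,1>
#3 <4,0,1>
C:3↔1 J2 <4,0,2>
R:1↔0 J1 <4,1,2>
PS:0↔3 J2 <4,1,3>
#4 <5,1,3>
PS:4↔2 J2 <5,1,4>
#5 <6,1,4>
P:5↔1 J1 <6,2,4>
3×5 − 2×2 − 1×4 = 7

M = 7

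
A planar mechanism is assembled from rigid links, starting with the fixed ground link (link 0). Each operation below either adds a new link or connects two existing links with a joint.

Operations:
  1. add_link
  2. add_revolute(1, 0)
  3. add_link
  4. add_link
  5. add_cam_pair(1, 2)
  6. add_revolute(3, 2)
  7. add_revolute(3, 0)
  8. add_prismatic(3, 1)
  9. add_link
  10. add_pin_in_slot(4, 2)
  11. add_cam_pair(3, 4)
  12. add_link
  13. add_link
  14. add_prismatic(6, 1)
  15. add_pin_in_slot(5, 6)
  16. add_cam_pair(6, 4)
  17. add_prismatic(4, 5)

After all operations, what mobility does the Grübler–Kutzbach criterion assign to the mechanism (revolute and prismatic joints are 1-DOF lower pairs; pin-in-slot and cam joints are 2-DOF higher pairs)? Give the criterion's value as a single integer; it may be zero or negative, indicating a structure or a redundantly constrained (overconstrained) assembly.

[1;0;0] (link 0 is ground)
L+ [2;0;0]
R(1,0)∈J1 [2;1;0]
L+ [3;1;0]
L+ [4;1;0]
C(1,2)∈J2 [4;1;1]
R(3,2)∈J1 [4;2;1]
R(3,0)∈J1 [4;3;1]
P(3,1)∈J1 [4;4;1]
L+ [5;4;1]
PS(4,2)∈J2 [5;4;2]
C(3,4)∈J2 [5;4;3]
L+ [6;4;3]
L+ [7;4;3]
P(6,1)∈J1 [7;5;3]
PS(5,6)∈J2 [7;5;4]
C(6,4)∈J2 [7;5;5]
P(4,5)∈J1 [7;6;5]
mobility = 18 − 12 − 5 = 1

M = 1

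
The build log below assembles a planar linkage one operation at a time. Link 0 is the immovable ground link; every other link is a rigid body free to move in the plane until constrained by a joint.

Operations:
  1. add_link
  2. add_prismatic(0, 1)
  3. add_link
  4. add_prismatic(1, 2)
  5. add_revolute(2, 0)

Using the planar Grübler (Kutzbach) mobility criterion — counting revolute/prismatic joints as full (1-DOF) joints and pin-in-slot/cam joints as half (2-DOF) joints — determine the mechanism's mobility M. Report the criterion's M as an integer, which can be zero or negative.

M = 0

link 0 = ground. State L|J1|J2 = 1|0|0
+link1  2|0|0
P(0,1) f=1→J1  2|1|0
+link2  3|1|0
P(1,2) f=1→J1  3|2|0
R(2,0) f=1→J1  3|3|0
M = 3(3−1)−2·3−0 = 6−6−0 = 0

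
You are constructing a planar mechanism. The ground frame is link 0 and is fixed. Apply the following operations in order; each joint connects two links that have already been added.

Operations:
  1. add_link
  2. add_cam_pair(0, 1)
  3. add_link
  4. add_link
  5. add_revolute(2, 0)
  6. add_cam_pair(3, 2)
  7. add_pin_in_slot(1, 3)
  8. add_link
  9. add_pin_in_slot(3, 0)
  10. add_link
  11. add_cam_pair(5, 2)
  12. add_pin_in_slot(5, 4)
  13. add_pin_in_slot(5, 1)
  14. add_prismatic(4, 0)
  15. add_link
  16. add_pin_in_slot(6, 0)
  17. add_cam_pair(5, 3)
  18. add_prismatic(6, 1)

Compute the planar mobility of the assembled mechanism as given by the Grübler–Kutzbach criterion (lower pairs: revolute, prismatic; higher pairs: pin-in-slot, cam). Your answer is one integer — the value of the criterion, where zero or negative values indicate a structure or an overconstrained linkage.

link 0 = ground. State L|J1|J2 = 1|0|0
+link1  2|0|0
C(0,1) f=2→J2  2|0|1
+link2  3|0|1
+link3  4|0|1
R(2,0) f=1→J1  4|1|1
C(3,2) f=2→J2  4|1|2
PS(1,3) f=2→J2  4|1|3
+link4  5|1|3
PS(3,0) f=2→J2  5|1|4
+link5  6|1|4
C(5,2) f=2→J2  6|1|5
PS(5,4) f=2→J2  6|1|6
PS(5,1) f=2→J2  6|1|7
P(4,0) f=1→J1  6|2|7
+link6  7|2|7
PS(6,0) f=2→J2  7|2|8
C(5,3) f=2→J2  7|2|9
P(6,1) f=1→J1  7|3|9
M = 3(7−1)−2·3−9 = 18−6−9 = 3

M = 3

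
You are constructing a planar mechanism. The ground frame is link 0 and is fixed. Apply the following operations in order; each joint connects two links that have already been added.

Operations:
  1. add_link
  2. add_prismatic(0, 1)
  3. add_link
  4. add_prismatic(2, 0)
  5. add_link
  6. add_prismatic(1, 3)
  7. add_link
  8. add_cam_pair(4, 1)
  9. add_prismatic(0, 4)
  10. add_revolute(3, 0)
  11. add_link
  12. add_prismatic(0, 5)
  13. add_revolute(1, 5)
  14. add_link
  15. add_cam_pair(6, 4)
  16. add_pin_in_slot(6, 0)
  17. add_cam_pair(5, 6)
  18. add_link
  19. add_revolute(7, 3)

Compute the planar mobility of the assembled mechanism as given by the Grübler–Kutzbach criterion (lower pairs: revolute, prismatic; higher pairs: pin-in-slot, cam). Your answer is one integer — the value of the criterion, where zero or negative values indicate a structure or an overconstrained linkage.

M = 1

(L,J1,J2)=(1,0,0); link0 fixed
link1: (2,0,0)
P 0-1 [J1]: (2,1,0)
link2: (3,1,0)
P 2-0 [J1]: (3,2,0)
link3: (4,2,0)
P 1-3 [J1]: (4,3,0)
link4: (5,3,0)
C 4-1 [J2]: (5,3,1)
P 0-4 [J1]: (5,4,1)
R 3-0 [J1]: (5,5,1)
link5: (6,5,1)
P 0-5 [J1]: (6,6,1)
R 1-5 [J1]: (6,7,1)
link6: (7,7,1)
C 6-4 [J2]: (7,7,2)
PS 6-0 [J2]: (7,7,3)
C 5-6 [J2]: (7,7,4)
link7: (8,7,4)
R 7-3 [J1]: (8,8,4)
Grübler: 3·7 − 2·8 − 4 = 1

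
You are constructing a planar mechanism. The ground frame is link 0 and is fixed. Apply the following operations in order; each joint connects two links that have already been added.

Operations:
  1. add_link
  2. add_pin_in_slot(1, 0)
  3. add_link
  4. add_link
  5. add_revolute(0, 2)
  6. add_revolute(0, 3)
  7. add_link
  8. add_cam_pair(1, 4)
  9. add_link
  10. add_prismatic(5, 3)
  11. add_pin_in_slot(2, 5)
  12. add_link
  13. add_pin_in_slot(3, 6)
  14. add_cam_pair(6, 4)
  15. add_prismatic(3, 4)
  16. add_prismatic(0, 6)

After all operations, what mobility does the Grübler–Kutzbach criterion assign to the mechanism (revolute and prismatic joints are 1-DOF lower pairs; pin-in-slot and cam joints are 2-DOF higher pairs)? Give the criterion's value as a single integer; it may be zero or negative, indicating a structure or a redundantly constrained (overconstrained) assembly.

ground; <1,0,0>
#1 <2,0,0>
PS:1↔0 J2 <2,0,1>
#2 <3,0,1>
#3 <4,0,1>
R:0↔2 J1 <4,1,1>
R:0↔3 J1 <4,2,1>
#4 <5,2,1>
C:1↔4 J2 <5,2,2>
#5 <6,2,2>
P:5↔3 J1 <6,3,2>
PS:2↔5 J2 <6,3,3>
#6 <7,3,3>
PS:3↔6 J2 <7,3,4>
C:6↔4 J2 <7,3,5>
P:3↔4 J1 <7,4,5>
P:0↔6 J1 <7,5,5>
3×6 − 2×5 − 1×5 = 3

M = 3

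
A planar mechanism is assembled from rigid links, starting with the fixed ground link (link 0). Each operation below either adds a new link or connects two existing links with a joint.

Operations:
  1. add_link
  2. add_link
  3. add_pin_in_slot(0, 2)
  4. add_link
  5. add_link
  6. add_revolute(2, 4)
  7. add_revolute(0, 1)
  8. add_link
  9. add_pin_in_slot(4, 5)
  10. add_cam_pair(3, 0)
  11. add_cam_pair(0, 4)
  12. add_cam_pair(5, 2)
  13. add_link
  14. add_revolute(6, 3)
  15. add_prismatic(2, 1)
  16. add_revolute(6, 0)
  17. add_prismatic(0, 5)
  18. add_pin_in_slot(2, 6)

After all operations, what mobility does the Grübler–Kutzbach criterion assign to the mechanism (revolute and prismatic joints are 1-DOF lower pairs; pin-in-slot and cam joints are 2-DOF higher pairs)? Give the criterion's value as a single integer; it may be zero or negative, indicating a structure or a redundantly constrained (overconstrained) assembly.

L=1 J1=0 J2=0
add link → L=2 J1=0 J2=0
add link → L=3 J1=0 J2=0
PS@0,2 dof=2 J2 → L=3 J1=0 J2=1
add link → L=4 J1=0 J2=1
add link → L=5 J1=0 J2=1
R@2,4 dof=1 J1 → L=5 J1=1 J2=1
R@0,1 dof=1 J1 → L=5 J1=2 J2=1
add link → L=6 J1=2 J2=1
PS@4,5 dof=2 J2 → L=6 J1=2 J2=2
C@3,0 dof=2 J2 → L=6 J1=2 J2=3
C@0,4 dof=2 J2 → L=6 J1=2 J2=4
C@5,2 dof=2 J2 → L=6 J1=2 J2=5
add link → L=7 J1=2 J2=5
R@6,3 dof=1 J1 → L=7 J1=3 J2=5
P@2,1 dof=1 J1 → L=7 J1=4 J2=5
R@6,0 dof=1 J1 → L=7 J1=5 J2=5
P@0,5 dof=1 J1 → L=7 J1=6 J2=5
PS@2,6 dof=2 J2 → L=7 J1=6 J2=6
M=3(L−1)−2J1−J2=3·6−2·6−6=0

M = 0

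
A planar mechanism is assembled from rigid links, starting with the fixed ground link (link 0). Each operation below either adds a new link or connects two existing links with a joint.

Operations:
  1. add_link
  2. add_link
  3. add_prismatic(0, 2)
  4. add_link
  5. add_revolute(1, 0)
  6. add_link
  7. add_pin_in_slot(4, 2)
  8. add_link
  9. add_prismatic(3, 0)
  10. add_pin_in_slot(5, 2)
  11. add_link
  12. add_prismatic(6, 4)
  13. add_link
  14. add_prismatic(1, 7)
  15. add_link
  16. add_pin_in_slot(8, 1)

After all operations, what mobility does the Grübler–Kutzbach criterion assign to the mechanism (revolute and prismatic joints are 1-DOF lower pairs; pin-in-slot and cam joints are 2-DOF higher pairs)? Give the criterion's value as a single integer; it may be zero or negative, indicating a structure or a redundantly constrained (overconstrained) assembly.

M = 11

(L,J1,J2)=(1,0,0); link0 fixed
link1: (2,0,0)
link2: (3,0,0)
P 0-2 [J1]: (3,1,0)
link3: (4,1,0)
R 1-0 [J1]: (4,2,0)
link4: (5,2,0)
PS 4-2 [J2]: (5,2,1)
link5: (6,2,1)
P 3-0 [J1]: (6,3,1)
PS 5-2 [J2]: (6,3,2)
link6: (7,3,2)
P 6-4 [J1]: (7,4,2)
link7: (8,4,2)
P 1-7 [J1]: (8,5,2)
link8: (9,5,2)
PS 8-1 [J2]: (9,5,3)
Grübler: 3·8 − 2·5 − 3 = 11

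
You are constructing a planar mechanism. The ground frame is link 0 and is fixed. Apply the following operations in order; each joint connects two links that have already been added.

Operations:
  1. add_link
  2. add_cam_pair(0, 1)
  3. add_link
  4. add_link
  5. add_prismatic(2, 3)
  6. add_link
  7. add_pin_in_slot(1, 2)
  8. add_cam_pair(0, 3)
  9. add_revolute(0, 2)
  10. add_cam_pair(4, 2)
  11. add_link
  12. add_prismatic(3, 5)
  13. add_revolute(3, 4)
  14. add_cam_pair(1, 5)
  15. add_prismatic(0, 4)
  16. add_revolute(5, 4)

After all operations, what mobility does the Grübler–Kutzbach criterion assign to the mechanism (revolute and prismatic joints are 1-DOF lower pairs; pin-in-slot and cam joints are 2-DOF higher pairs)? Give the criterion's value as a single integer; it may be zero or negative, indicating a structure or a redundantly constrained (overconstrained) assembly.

M = -2

ground; <1,0,0>
#1 <2,0,0>
C:0↔1 J2 <2,0,1>
#2 <3,0,1>
#3 <4,0,1>
P:2↔3 J1 <4,1,1>
#4 <5,1,1>
PS:1↔2 J2 <5,1,2>
C:0↔3 J2 <5,1,3>
R:0↔2 J1 <5,2,3>
C:4↔2 J2 <5,2,4>
#5 <6,2,4>
P:3↔5 J1 <6,3,4>
R:3↔4 J1 <6,4,4>
C:1↔5 J2 <6,4,5>
P:0↔4 J1 <6,5,5>
R:5↔4 J1 <6,6,5>
3×5 − 2×6 − 1×5 = -2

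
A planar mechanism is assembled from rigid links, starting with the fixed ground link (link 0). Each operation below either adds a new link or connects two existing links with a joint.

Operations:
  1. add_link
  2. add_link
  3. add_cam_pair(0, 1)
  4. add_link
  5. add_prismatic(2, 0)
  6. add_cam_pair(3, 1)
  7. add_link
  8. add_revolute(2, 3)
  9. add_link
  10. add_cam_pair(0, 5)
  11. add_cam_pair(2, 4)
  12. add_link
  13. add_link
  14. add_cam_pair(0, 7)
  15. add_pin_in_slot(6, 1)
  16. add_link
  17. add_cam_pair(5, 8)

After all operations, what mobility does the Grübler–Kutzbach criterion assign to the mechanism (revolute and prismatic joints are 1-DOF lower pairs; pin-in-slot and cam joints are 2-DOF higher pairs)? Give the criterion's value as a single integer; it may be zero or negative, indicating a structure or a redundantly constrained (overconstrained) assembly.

link 0 = ground. State L|J1|J2 = 1|0|0
+link1  2|0|0
+link2  3|0|0
C(0,1) f=2→J2  3|0|1
+link3  4|0|1
P(2,0) f=1→J1  4|1|1
C(3,1) f=2→J2  4|1|2
+link4  5|1|2
R(2,3) f=1→J1  5|2|2
+link5  6|2|2
C(0,5) f=2→J2  6|2|3
C(2,4) f=2→J2  6|2|4
+link6  7|2|4
+link7  8|2|4
C(0,7) f=2→J2  8|2|5
PS(6,1) f=2→J2  8|2|6
+link8  9|2|6
C(5,8) f=2→J2  9|2|7
M = 3(9−1)−2·2−7 = 24−4−7 = 13

M = 13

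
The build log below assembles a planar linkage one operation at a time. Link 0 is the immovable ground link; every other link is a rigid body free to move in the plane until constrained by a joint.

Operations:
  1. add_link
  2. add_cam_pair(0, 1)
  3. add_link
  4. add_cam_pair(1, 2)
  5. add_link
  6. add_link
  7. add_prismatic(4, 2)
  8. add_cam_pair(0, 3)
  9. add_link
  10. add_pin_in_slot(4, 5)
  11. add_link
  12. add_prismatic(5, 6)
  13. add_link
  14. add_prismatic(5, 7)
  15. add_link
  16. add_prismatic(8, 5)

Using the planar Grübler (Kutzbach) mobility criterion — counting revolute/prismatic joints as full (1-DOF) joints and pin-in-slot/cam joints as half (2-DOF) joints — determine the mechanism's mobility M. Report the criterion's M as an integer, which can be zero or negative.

M = 12

L=1 J1=0 J2=0
add link → L=2 J1=0 J2=0
C@0,1 dof=2 J2 → L=2 J1=0 J2=1
add link → L=3 J1=0 J2=1
C@1,2 dof=2 J2 → L=3 J1=0 J2=2
add link → L=4 J1=0 J2=2
add link → L=5 J1=0 J2=2
P@4,2 dof=1 J1 → L=5 J1=1 J2=2
C@0,3 dof=2 J2 → L=5 J1=1 J2=3
add link → L=6 J1=1 J2=3
PS@4,5 dof=2 J2 → L=6 J1=1 J2=4
add link → L=7 J1=1 J2=4
P@5,6 dof=1 J1 → L=7 J1=2 J2=4
add link → L=8 J1=2 J2=4
P@5,7 dof=1 J1 → L=8 J1=3 J2=4
add link → L=9 J1=3 J2=4
P@8,5 dof=1 J1 → L=9 J1=4 J2=4
M=3(L−1)−2J1−J2=3·8−2·4−4=12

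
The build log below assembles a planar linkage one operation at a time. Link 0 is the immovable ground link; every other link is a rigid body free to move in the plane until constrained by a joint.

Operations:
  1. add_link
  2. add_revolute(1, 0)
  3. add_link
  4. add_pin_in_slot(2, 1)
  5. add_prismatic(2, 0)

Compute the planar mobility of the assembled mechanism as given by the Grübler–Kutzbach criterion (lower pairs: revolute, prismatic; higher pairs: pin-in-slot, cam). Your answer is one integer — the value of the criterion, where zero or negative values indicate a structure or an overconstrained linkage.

ground; <1,0,0>
#1 <2,0,0>
R:1↔0 J1 <2,1,0>
#2 <3,1,0>
PS:2↔1 J2 <3,1,1>
P:2↔0 J1 <3,2,1>
3×2 − 2×2 − 1×1 = 1

M = 1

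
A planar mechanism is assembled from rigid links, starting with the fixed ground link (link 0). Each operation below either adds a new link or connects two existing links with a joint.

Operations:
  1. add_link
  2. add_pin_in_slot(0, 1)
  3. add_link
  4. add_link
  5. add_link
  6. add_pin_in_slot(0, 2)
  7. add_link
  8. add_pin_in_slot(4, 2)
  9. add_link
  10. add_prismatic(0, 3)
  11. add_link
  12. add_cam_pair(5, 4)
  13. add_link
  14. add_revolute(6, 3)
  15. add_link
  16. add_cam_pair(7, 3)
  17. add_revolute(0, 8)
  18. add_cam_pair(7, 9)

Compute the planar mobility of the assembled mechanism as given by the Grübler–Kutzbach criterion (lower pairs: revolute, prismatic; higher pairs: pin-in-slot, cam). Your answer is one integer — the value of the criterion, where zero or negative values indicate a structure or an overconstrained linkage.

M = 15

L=1 J1=0 J2=0
add link → L=2 J1=0 J2=0
PS@0,1 dof=2 J2 → L=2 J1=0 J2=1
add link → L=3 J1=0 J2=1
add link → L=4 J1=0 J2=1
add link → L=5 J1=0 J2=1
PS@0,2 dof=2 J2 → L=5 J1=0 J2=2
add link → L=6 J1=0 J2=2
PS@4,2 dof=2 J2 → L=6 J1=0 J2=3
add link → L=7 J1=0 J2=3
P@0,3 dof=1 J1 → L=7 J1=1 J2=3
add link → L=8 J1=1 J2=3
C@5,4 dof=2 J2 → L=8 J1=1 J2=4
add link → L=9 J1=1 J2=4
R@6,3 dof=1 J1 → L=9 J1=2 J2=4
add link → L=10 J1=2 J2=4
C@7,3 dof=2 J2 → L=10 J1=2 J2=5
R@0,8 dof=1 J1 → L=10 J1=3 J2=5
C@7,9 dof=2 J2 → L=10 J1=3 J2=6
M=3(L−1)−2J1−J2=3·9−2·3−6=15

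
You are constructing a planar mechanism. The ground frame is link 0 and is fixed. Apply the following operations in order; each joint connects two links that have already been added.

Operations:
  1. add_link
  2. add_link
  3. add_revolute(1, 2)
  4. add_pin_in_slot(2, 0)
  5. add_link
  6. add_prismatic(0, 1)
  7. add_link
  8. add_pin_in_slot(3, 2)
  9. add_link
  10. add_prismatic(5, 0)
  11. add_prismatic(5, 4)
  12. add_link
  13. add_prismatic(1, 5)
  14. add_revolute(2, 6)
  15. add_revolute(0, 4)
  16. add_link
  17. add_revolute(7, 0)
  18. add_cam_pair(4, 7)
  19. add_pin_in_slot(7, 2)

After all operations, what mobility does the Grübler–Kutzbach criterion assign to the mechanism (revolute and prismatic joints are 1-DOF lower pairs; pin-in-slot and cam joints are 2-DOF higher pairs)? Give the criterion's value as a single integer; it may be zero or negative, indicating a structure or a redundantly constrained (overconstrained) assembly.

M = 1

link 0 = ground. State L|J1|J2 = 1|0|0
+link1  2|0|0
+link2  3|0|0
R(1,2) f=1→J1  3|1|0
PS(2,0) f=2→J2  3|1|1
+link3  4|1|1
P(0,1) f=1→J1  4|2|1
+link4  5|2|1
PS(3,2) f=2→J2  5|2|2
+link5  6|2|2
P(5,0) f=1→J1  6|3|2
P(5,4) f=1→J1  6|4|2
+link6  7|4|2
P(1,5) f=1→J1  7|5|2
R(2,6) f=1→J1  7|6|2
R(0,4) f=1→J1  7|7|2
+link7  8|7|2
R(7,0) f=1→J1  8|8|2
C(4,7) f=2→J2  8|8|3
PS(7,2) f=2→J2  8|8|4
M = 3(8−1)−2·8−4 = 21−16−4 = 1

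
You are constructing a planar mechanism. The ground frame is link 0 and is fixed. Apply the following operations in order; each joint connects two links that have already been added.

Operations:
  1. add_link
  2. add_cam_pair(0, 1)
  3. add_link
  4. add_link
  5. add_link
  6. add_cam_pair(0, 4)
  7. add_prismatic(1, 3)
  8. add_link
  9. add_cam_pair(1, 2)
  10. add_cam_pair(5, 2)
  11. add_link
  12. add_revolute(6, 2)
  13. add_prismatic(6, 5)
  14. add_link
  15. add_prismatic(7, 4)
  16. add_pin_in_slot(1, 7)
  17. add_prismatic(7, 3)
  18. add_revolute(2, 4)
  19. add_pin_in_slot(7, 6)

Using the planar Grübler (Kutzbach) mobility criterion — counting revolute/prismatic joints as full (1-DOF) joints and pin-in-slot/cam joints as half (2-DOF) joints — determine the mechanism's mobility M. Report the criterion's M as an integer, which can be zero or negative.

M = 3

(L,J1,J2)=(1,0,0); link0 fixed
link1: (2,0,0)
C 0-1 [J2]: (2,0,1)
link2: (3,0,1)
link3: (4,0,1)
link4: (5,0,1)
C 0-4 [J2]: (5,0,2)
P 1-3 [J1]: (5,1,2)
link5: (6,1,2)
C 1-2 [J2]: (6,1,3)
C 5-2 [J2]: (6,1,4)
link6: (7,1,4)
R 6-2 [J1]: (7,2,4)
P 6-5 [J1]: (7,3,4)
link7: (8,3,4)
P 7-4 [J1]: (8,4,4)
PS 1-7 [J2]: (8,4,5)
P 7-3 [J1]: (8,5,5)
R 2-4 [J1]: (8,6,5)
PS 7-6 [J2]: (8,6,6)
Grübler: 3·7 − 2·6 − 6 = 3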